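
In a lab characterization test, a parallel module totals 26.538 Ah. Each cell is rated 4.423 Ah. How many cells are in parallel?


n = C_total / C_cell = 26.538 / 4.423 = 6

6


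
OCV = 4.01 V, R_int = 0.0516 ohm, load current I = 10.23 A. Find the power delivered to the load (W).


Step 1: V_terminal = OCV - I*R = 4.01 - 10.23 * 0.0516 = 3.4821 V
Step 2: P_out = V_terminal * I = 3.4821 * 10.23 = 35.62 W

35.62 W


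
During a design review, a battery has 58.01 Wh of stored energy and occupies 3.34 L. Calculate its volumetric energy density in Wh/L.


ED = E / V = 58.01 / 3.34 = 17.37 Wh/L

17.37 Wh/L


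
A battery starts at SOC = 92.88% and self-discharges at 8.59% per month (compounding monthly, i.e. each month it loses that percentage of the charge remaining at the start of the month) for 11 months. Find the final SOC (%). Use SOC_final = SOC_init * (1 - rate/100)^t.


decay = (1 - 8.59/100)^11 = 0.37233
SOC_final = 92.88 * 0.37233 = 34.58%

34.58%


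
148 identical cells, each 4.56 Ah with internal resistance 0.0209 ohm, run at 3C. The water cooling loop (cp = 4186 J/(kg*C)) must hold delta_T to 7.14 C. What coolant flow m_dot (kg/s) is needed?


Step 1: I = 3 * 4.56 = 13.68 A
Step 2: Q_cell = I^2 * R = 13.68^2 * 0.0209 = 3.9113 W
Step 3: Q_total = 148 * 3.9113 = 578.87 W
Step 4: m_dot = Q_total / (cp * dT) = 578.87 / (4186 * 7.14) = 0.01937 kg/s

0.01937 kg/s


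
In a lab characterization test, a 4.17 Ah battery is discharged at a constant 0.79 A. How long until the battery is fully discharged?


t = capacity / current = 4.17 / 0.79 = 5.278 hr

5.278 hr


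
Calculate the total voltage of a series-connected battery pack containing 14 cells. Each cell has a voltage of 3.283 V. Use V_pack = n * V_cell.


With 14 cells in series at 3.283 V each, V_pack = 45.962 V

45.962 V


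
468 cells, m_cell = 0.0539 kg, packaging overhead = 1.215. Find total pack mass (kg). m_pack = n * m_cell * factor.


Cell mass sum = 468 * 0.0539 = 25.225 kg
With overhead 1.215: m_pack = 25.225 * 1.215 = 30.65 kg

30.65 kg


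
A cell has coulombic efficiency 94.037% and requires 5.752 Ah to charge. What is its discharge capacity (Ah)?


Q_dis = eta/100 * Q_chg = 94.037/100 * 5.752 = 5.409 Ah

5.409 Ah


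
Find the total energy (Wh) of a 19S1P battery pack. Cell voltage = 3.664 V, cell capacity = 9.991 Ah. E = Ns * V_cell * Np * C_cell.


E = Ns * Vcell * Np * Ccell = 19 * 3.664 * 1 * 9.991 = 695.5 Wh

695.5 Wh


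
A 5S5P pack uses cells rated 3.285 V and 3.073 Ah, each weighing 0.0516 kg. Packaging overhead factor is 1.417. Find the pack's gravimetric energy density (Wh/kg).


Step 1: V_pack = 5 * 3.285 = 16.425 V
Step 2: C_pack = 5 * 3.073 = 15.365 Ah
Step 3: E_pack = V_pack * C_pack = 16.425 * 15.365 = 252.37 Wh
Step 4: m_pack = 5 * 5 * 0.0516 * 1.417 = 1.8279 kg
Step 5: ED = E_pack / m_pack = 252.37 / 1.8279 = 138.1 Wh/kg

138.1 Wh/kg


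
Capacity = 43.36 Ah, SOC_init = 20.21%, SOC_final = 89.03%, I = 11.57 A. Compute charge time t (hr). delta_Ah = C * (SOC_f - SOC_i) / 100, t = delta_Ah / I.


delta_Ah = 43.36 * (89.03 - 20.21) / 100 = 29.84 Ah
t = delta_Ah / I = 29.84 / 11.57 = 2.579 hr

2.579 hr


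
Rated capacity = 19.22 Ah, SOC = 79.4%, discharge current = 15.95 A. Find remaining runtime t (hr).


Step 1: remaining = SOC/100 * C_total = 79.4/100 * 19.22 = 15.261 Ah
Step 2: t = remaining / I = 15.261 / 15.95 = 0.9568 hr

0.9568 hr


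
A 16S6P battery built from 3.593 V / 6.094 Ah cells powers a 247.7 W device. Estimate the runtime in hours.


Step 1: E_pack = Ns * V_cell * Np * C_cell = 16 * 3.593 * 6 * 6.094 = 2102 Wh
Step 2: t = E_pack / P = 2102 / 247.7 = 8.486 hr

8.486 hr


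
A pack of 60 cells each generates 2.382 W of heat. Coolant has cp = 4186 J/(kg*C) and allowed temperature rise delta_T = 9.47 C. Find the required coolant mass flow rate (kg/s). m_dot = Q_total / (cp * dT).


Q_total = 60 * 2.382 = 142.92 W
m_dot = Q_total / (cp * dT) = 142.92 / (4186 * 9.47) = 0.003605 kg/s

0.003605 kg/s


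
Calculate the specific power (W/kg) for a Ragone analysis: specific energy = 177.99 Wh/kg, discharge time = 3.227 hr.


Specific power = 177.99 Wh/kg / 3.227 hr = 55.16 W/kg

55.16 W/kg


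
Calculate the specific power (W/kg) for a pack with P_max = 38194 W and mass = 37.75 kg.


SP = P / m = 38194 / 37.75 = 1012 W/kg

1012 W/kg


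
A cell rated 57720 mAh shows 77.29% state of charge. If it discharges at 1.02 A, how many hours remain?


Convert: C_total = 57720 mAh = 57.72 Ah
Step 1: remaining = SOC/100 * C_total = 77.29/100 * 57.72 = 44.612 Ah
Step 2: t = remaining / I = 44.612 / 1.02 = 43.74 hr

43.74 hr


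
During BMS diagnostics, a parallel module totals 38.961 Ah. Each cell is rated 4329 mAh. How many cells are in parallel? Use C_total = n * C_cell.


Convert: C_cell = 4329 mAh = 4.329 Ah
n = C_total / C_cell = 38.961 / 4.329 = 9

9


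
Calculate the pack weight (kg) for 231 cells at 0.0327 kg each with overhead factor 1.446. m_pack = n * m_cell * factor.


m_pack = n * m_cell * overhead = 231 * 0.0327 * 1.446 = 10.92 kg

10.92 kg


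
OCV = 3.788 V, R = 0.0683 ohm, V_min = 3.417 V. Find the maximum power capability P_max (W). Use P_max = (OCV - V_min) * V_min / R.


P_max = (OCV - V_min) * V_min / R = (3.788 - 3.417) * 3.417 / 0.0683 = 0.371 * 3.417 / 0.0683 = 18.56 W

18.56 W


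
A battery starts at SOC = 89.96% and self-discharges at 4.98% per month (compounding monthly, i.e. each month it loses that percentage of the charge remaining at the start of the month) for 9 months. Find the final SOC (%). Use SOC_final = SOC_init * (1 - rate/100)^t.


decay = (1 - 4.98/100)^9 = 0.63144
SOC_final = 89.96 * 0.63144 = 56.80%

56.80%


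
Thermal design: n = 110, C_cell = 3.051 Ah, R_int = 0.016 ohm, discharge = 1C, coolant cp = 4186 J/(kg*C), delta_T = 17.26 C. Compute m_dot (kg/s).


Step 1: I = 1 * 3.051 = 3.051 A
Step 2: Q_cell = I^2 * R = 3.051^2 * 0.016 = 0.14894 W
Step 3: Q_total = 110 * 0.14894 = 16.383 W
Step 4: m_dot = Q_total / (cp * dT) = 16.383 / (4186 * 17.26) = 2.268e-04 kg/s

2.268e-04 kg/s


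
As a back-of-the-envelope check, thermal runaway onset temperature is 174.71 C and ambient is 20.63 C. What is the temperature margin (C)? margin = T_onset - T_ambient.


Safety margin = 174.71 C - 20.63 C = 154.08 C

154.08 C


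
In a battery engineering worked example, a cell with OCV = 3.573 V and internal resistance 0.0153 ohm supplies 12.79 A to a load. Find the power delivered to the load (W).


Step 1: V_terminal = OCV - I*R = 3.573 - 12.79 * 0.0153 = 3.3773 V
Step 2: P_out = V_terminal * I = 3.3773 * 12.79 = 43.20 W

43.20 W


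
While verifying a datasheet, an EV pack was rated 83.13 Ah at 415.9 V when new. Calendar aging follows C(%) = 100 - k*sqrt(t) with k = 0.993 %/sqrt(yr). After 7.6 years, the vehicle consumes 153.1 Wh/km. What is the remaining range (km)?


Step 1: capacity retention = 100 - 0.993 * sqrt(7.6) = 100 - 0.993 * 2.7568 = 97.262%
Step 2: C_now = 83.13 * 97.262/100 = 80.854 Ah
Step 3: E_pack = V * C_now = 415.9 * 80.854 = 33627 Wh
Step 4: range = E_pack / consumption = 33627 / 153.1 = 219.6 km

219.6 km


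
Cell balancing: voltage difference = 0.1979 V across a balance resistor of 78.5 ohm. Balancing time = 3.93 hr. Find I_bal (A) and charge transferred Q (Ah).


First, Ohm's law: I_bal = 0.1979 V / 78.5 ohm = 0.002521 A
Then Q = I * t = 0.002521 A * 3.93 hr = 0.009908 Ah

I=0.002521 A, Q=0.009908 Ah


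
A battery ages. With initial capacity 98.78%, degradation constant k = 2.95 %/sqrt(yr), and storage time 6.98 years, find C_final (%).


Step 1: sqrt(6.98 yr) = 2.642
Step 2: drop = 2.95 * 2.642 = 7.7939
Step 3: C_final = 98.78 - 7.7939 = 90.99%

90.99%


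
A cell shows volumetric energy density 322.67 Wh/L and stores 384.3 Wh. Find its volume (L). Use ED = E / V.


V = E / ED = 384.3 / 322.67 = 1.191 L

1.191 L


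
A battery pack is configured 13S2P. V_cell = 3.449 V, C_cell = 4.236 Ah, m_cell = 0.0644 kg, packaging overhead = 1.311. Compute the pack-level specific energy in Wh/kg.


Step 1: V_pack = 13 * 3.449 = 44.837 V
Step 2: C_pack = 2 * 4.236 = 8.472 Ah
Step 3: E_pack = V_pack * C_pack = 44.837 * 8.472 = 379.86 Wh
Step 4: m_pack = 13 * 2 * 0.0644 * 1.311 = 2.1951 kg
Step 5: ED = E_pack / m_pack = 379.86 / 2.1951 = 173.0 Wh/kg

173.0 Wh/kg


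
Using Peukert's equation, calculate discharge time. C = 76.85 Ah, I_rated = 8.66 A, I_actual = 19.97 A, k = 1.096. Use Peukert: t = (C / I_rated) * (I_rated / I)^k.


t_rated = C / I_rated = 76.85 / 8.66 = 8.8741 hr
(I_rated/I)^k = (0.43365)^1.096 = 0.40023
t = t_rated * (I_rated/I)^k = 8.8741 * 0.40023 = 3.552 hr

3.552 hr


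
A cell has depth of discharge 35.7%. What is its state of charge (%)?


SOC = 100 - DOD = 100 - 35.7 = 64.3%

64.3%


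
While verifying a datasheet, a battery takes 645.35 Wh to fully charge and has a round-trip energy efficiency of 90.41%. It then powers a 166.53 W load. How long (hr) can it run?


Step 1: E_discharge = eta/100 * E_charge = 90.41/100 * 645.35 = 583.46 Wh
Step 2: t = E_discharge / P = 583.46 / 166.53 = 3.504 hr

3.504 hr


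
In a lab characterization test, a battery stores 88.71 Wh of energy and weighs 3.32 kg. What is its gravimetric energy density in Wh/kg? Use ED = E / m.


Specific energy = 88.71 Wh / 3.32 kg = 26.72 Wh/kg

26.72 Wh/kg


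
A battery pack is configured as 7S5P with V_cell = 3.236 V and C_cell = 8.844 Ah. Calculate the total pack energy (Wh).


E = Ns * Vcell * Np * Ccell = 7 * 3.236 * 5 * 8.844 = 1002 Wh

1002 Wh


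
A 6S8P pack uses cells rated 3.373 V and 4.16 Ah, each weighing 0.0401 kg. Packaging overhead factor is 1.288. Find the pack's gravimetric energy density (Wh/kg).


Step 1: V_pack = 6 * 3.373 = 20.238 V
Step 2: C_pack = 8 * 4.16 = 33.28 Ah
Step 3: E_pack = V_pack * C_pack = 20.238 * 33.28 = 673.52 Wh
Step 4: m_pack = 6 * 8 * 0.0401 * 1.288 = 2.4791 kg
Step 5: ED = E_pack / m_pack = 673.52 / 2.4791 = 271.7 Wh/kg

271.7 Wh/kg


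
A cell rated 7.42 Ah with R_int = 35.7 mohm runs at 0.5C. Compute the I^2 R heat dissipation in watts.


Convert: R = 35.7 mohm = 0.0357 ohm
Step 1: I = C_rate * capacity = 0.5 * 7.42 = 3.71 A
Step 2: Q = I^2 * R = 3.71^2 * 0.0357 = 13.764 * 0.0357 = 0.4914 W

0.4914 W


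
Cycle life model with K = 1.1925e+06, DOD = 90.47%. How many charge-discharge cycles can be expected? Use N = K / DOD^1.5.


Step 1: DOD^1.5 = 90.47^1.5 = 860.51
Step 2: N = 1.1925e+06 / 860.51 = 1386 cycles

1386 cycles


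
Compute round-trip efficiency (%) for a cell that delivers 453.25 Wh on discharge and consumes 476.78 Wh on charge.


Round-trip efficiency = 453.25/476.78 * 100% = 95.06%

95.06%


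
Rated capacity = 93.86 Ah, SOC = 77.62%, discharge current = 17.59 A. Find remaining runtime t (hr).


Step 1: remaining = SOC/100 * C_total = 77.62/100 * 93.86 = 72.854 Ah
Step 2: t = remaining / I = 72.854 / 17.59 = 4.142 hr

4.142 hr


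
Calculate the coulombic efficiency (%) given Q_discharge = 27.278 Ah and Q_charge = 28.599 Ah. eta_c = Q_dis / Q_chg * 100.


Coulombic efficiency = 27.278/28.599 * 100% = 95.38%

95.38%


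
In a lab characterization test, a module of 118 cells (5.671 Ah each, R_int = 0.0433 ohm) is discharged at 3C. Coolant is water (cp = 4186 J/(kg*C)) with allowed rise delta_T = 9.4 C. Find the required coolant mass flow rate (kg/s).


Step 1: I = 3 * 5.671 = 17.013 A
Step 2: Q_cell = I^2 * R = 17.013^2 * 0.0433 = 12.533 W
Step 3: Q_total = 118 * 12.533 = 1478.9 W
Step 4: m_dot = Q_total / (cp * dT) = 1478.9 / (4186 * 9.4) = 0.03758 kg/s

0.03758 kg/s


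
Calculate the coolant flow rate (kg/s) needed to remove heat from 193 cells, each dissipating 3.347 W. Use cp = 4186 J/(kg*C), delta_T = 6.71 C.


Step 1: Total heat Q = 193 * 3.347 W = 645.97 W
Step 2: denom = cp * dT = 4186 * 6.71 = 28088
Step 3: m_dot = 645.97 / 28088 = 0.02300 kg/s

0.02300 kg/s


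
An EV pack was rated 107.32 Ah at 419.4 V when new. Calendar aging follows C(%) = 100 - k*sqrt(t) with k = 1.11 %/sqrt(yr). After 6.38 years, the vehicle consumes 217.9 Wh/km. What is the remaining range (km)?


Step 1: capacity retention = 100 - 1.11 * sqrt(6.38) = 100 - 1.11 * 2.5259 = 97.196%
Step 2: C_now = 107.32 * 97.196/100 = 104.31 Ah
Step 3: E_pack = V * C_now = 419.4 * 104.31 = 43748 Wh
Step 4: range = E_pack / consumption = 43748 / 217.9 = 200.8 km

200.8 km


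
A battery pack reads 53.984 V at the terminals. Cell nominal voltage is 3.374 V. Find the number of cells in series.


n = V_pack / V_cell = 53.984 / 3.374 = 16

16


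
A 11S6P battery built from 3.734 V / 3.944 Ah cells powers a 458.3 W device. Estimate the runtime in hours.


Step 1: E_pack = Ns * V_cell * Np * C_cell = 11 * 3.734 * 6 * 3.944 = 971.98 Wh
Step 2: t = E_pack / P = 971.98 / 458.3 = 2.121 hr

2.121 hr


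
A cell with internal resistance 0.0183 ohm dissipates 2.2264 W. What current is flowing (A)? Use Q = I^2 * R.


I = sqrt(Q / R) = sqrt(2.2264 / 0.0183) = sqrt(121.66) = 11.03 A

11.03 A


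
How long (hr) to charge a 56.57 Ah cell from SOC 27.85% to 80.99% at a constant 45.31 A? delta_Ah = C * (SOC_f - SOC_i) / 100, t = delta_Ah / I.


Step 1: dSOC = 80.99% - 27.85% = 53.14%
Step 2: delta_Ah = 56.57 * 53.14 / 100 = 30.061 Ah
Step 3: t = 30.061 / 45.31 = 0.6635 hr

0.6635 hr


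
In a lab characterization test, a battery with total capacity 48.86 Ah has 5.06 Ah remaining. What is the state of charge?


SOC = (remaining / total) * 100 = (5.06 / 48.86) * 100 = 10.36%

10.36%


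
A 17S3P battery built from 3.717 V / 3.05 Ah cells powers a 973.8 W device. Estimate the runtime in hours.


Step 1: E_pack = Ns * V_cell * Np * C_cell = 17 * 3.717 * 3 * 3.05 = 578.18 Wh
Step 2: t = E_pack / P = 578.18 / 973.8 = 0.5937 hr

0.5937 hr


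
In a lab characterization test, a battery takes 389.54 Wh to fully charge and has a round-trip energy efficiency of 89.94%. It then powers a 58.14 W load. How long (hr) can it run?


Step 1: E_discharge = eta/100 * E_charge = 89.94/100 * 389.54 = 350.35 Wh
Step 2: t = E_discharge / P = 350.35 / 58.14 = 6.026 hr

6.026 hr


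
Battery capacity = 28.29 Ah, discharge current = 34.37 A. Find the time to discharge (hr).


t = capacity / current = 28.29 / 34.37 = 0.8231 hr

0.8231 hr


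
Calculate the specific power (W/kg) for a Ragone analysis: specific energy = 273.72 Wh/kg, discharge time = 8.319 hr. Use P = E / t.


Specific power = 273.72 Wh/kg / 8.319 hr = 32.90 W/kg

32.90 W/kg


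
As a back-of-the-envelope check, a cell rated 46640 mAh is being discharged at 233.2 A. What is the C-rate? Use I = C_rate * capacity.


Convert: capacity = 46640 mAh = 46.64 Ah
C_rate = I / capacity = 233.2 / 46.64 = 5C

5C


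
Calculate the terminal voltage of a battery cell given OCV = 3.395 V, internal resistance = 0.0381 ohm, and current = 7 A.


IR drop = 7 * 0.0381 = 0.2667 V
V = 3.395 - 0.2667 = 3.128 V

3.128 V


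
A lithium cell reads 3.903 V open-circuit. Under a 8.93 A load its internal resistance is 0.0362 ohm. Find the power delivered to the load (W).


Step 1: V_terminal = OCV - I*R = 3.903 - 8.93 * 0.0362 = 3.5797 V
Step 2: P_out = V_terminal * I = 3.5797 * 8.93 = 31.97 W

31.97 W


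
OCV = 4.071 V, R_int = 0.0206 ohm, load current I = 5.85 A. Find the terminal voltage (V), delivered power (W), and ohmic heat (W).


Step 1: V_terminal = OCV - I*R = 4.071 - 5.85 * 0.0206 = 3.9505 V
Step 2: P_out = V_terminal * I = 3.9505 * 5.85 = 23.11 W
Step 3: Q = I^2 * R = 5.85^2 * 0.0206 = 0.7050 W

V=3.9505 V, P=23.11 W, Q=0.7050 W


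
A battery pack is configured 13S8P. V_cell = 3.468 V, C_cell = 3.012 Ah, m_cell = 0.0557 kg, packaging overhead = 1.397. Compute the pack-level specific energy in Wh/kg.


Step 1: V_pack = 13 * 3.468 = 45.084 V
Step 2: C_pack = 8 * 3.012 = 24.096 Ah
Step 3: E_pack = V_pack * C_pack = 45.084 * 24.096 = 1086.3 Wh
Step 4: m_pack = 13 * 8 * 0.0557 * 1.397 = 8.0925 kg
Step 5: ED = E_pack / m_pack = 1086.3 / 8.0925 = 134.2 Wh/kg

134.2 Wh/kg


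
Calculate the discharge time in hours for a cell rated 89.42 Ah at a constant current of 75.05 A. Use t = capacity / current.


Runtime = 89.42 Ah / 75.05 A = 1.191 hr

1.191 hr


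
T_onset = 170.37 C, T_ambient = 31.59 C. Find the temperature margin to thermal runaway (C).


margin = T_onset - T_ambient = 170.37 - 31.59 = 138.78 C

138.78 C


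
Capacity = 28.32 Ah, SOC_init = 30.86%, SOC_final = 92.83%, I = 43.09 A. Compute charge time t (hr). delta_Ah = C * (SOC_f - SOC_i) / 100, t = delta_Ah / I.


Step 1: dSOC = 92.83% - 30.86% = 61.97%
Step 2: delta_Ah = 28.32 * 61.97 / 100 = 17.55 Ah
Step 3: t = 17.55 / 43.09 = 0.4073 hr

0.4073 hr


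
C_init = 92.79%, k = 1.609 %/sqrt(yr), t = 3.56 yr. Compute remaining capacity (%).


Step 1: sqrt(3.56 yr) = 1.8868
Step 2: drop = 1.609 * 1.8868 = 3.0359
Step 3: C_final = 92.79 - 3.0359 = 89.75%

89.75%


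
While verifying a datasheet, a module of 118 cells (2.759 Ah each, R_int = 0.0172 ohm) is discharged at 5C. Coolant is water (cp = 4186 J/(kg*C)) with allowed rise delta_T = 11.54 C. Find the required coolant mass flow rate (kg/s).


Step 1: I = 5 * 2.759 = 13.795 A
Step 2: Q_cell = I^2 * R = 13.795^2 * 0.0172 = 3.2732 W
Step 3: Q_total = 118 * 3.2732 = 386.24 W
Step 4: m_dot = Q_total / (cp * dT) = 386.24 / (4186 * 11.54) = 0.007996 kg/s

0.007996 kg/s


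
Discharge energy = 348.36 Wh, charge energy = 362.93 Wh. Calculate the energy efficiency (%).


Round-trip efficiency = 348.36/362.93 * 100% = 95.99%

95.99%


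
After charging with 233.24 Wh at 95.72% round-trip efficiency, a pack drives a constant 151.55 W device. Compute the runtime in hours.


Step 1: E_discharge = eta/100 * E_charge = 95.72/100 * 233.24 = 223.26 Wh
Step 2: t = E_discharge / P = 223.26 / 151.55 = 1.473 hr

1.473 hr


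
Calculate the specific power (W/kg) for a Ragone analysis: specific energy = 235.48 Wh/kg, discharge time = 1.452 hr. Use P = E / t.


P_specific = E / t = 235.48 / 1.452 = 162.2 W/kg

162.2 W/kg


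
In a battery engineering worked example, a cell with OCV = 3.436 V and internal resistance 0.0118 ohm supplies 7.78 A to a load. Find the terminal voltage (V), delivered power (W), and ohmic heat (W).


Step 1: V_terminal = OCV - I*R = 3.436 - 7.78 * 0.0118 = 3.3442 V
Step 2: P_out = V_terminal * I = 3.3442 * 7.78 = 26.02 W
Step 3: Q = I^2 * R = 7.78^2 * 0.0118 = 0.7142 W

V=3.3442 V, P=26.02 W, Q=0.7142 W


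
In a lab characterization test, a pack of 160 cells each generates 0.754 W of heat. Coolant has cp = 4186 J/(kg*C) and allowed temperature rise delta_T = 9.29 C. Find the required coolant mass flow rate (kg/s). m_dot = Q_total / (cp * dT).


Q_total = 160 * 0.754 = 120.64 W
m_dot = Q_total / (cp * dT) = 120.64 / (4186 * 9.29) = 0.003102 kg/s

0.003102 kg/s


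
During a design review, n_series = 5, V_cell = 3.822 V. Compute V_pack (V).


V_pack = n * V_cell = 5 * 3.822 = 19.11 V

19.11 V


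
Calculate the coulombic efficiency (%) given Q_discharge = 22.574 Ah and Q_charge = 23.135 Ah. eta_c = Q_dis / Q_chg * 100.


Coulombic efficiency = 22.574/23.135 * 100% = 97.58%

97.58%


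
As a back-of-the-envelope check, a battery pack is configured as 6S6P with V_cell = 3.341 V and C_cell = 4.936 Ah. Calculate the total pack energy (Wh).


E = Ns * Vcell * Np * Ccell = 6 * 3.341 * 6 * 4.936 = 593.7 Wh

593.7 Wh


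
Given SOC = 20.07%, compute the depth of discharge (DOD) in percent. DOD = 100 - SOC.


DOD = 100 - SOC = 100 - 20.07 = 79.93%

79.93%


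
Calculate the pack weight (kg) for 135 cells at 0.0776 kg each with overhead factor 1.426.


Cell mass sum = 135 * 0.0776 = 10.476 kg
With overhead 1.426: m_pack = 10.476 * 1.426 = 14.94 kg

14.94 kg


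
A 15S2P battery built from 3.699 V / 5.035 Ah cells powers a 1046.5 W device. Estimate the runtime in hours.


Step 1: E_pack = Ns * V_cell * Np * C_cell = 15 * 3.699 * 2 * 5.035 = 558.73 Wh
Step 2: t = E_pack / P = 558.73 / 1046.5 = 0.5339 hr

0.5339 hr


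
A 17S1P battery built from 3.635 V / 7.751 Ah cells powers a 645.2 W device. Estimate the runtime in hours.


Step 1: E_pack = Ns * V_cell * Np * C_cell = 17 * 3.635 * 1 * 7.751 = 478.97 Wh
Step 2: t = E_pack / P = 478.97 / 645.2 = 0.7424 hr

0.7424 hr


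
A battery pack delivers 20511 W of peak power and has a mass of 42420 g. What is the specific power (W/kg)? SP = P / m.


Convert: m = 42420 g = 42.42 kg
Specific power = 20511 W / 42.42 kg = 483.5 W/kg

483.5 W/kg


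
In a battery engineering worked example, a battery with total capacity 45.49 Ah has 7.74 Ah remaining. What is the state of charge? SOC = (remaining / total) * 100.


SOC = (remaining / total) * 100 = (7.74 / 45.49) * 100 = 17.01%

17.01%


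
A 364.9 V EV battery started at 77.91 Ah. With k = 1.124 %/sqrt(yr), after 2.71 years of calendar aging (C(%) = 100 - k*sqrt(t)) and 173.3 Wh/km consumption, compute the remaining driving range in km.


Step 1: capacity retention = 100 - 1.124 * sqrt(2.71) = 100 - 1.124 * 1.6462 = 98.15%
Step 2: C_now = 77.91 * 98.15/100 = 76.469 Ah
Step 3: E_pack = V * C_now = 364.9 * 76.469 = 27904 Wh
Step 4: range = E_pack / consumption = 27904 / 173.3 = 161.0 km

161.0 km


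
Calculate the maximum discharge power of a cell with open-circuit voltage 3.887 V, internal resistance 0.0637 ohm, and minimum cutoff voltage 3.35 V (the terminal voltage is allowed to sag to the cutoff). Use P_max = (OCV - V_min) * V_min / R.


dV = OCV - V_min = 0.537 V (so I_max = dV / R)
P_max = dV * V_min / R = 0.537 * 3.35 / 0.0637 = 28.24 W

28.24 W


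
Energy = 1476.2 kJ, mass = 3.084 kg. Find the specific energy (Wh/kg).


Convert: E = 1476.2 kJ = 410.06 Wh
ED = E / m = 410.06 / 3.084 = 133.0 Wh/kg

133.0 Wh/kg


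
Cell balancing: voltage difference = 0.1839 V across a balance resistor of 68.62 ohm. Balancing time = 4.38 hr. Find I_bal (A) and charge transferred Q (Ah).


First, Ohm's law: I_bal = 0.1839 V / 68.62 ohm = 0.00268 A
Then Q = I * t = 0.00268 A * 4.38 hr = 0.01174 Ah

I=0.00268 A, Q=0.01174 Ah


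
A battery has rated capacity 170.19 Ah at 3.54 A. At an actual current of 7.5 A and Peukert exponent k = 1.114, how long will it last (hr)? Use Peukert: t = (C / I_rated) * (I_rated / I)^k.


Step 1: t_rated = C / I_rated = 170.19 / 3.54 = 48.076 hr
Step 2: ratio = 3.54 / 7.5 = 0.472
Step 3: ratio^k = 0.472^1.114 = 0.43328
Step 4: t = t_rated * ratio^k = 48.076 * 0.43328 = 20.83 hr

20.83 hr


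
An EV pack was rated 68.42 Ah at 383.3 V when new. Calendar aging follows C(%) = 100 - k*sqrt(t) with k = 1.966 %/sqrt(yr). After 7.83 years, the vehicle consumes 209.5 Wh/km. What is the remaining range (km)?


Step 1: capacity retention = 100 - 1.966 * sqrt(7.83) = 100 - 1.966 * 2.7982 = 94.499%
Step 2: C_now = 68.42 * 94.499/100 = 64.656 Ah
Step 3: E_pack = V * C_now = 383.3 * 64.656 = 24783 Wh
Step 4: range = E_pack / consumption = 24783 / 209.5 = 118.3 km

118.3 km


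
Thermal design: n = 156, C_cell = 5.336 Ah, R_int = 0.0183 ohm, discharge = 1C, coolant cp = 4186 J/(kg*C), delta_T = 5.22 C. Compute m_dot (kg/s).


Step 1: I = 1 * 5.336 = 5.336 A
Step 2: Q_cell = I^2 * R = 5.336^2 * 0.0183 = 0.52105 W
Step 3: Q_total = 156 * 0.52105 = 81.284 W
Step 4: m_dot = Q_total / (cp * dT) = 81.284 / (4186 * 5.22) = 0.003720 kg/s

0.003720 kg/s


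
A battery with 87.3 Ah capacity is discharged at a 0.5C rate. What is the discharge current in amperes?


At 0.5C: I = 0.5 * 87.3 Ah = 43.65 A

43.65 A


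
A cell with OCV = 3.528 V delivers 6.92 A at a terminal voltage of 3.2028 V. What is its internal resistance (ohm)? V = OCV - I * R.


R = (OCV - V) / I = (3.528 - 3.2028) / 6.92 = 0.04699 ohm

0.04699 ohm


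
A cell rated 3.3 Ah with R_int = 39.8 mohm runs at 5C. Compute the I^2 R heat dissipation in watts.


Convert: R = 39.8 mohm = 0.0398 ohm
Step 1: I = C_rate * capacity = 5 * 3.3 = 16.5 A
Step 2: Q = I^2 * R = 16.5^2 * 0.0398 = 272.25 * 0.0398 = 10.84 W

10.84 W


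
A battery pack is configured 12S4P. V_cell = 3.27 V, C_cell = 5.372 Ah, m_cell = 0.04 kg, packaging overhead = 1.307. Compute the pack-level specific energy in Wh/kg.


Step 1: V_pack = 12 * 3.27 = 39.24 V
Step 2: C_pack = 4 * 5.372 = 21.488 Ah
Step 3: E_pack = V_pack * C_pack = 39.24 * 21.488 = 843.19 Wh
Step 4: m_pack = 12 * 4 * 0.04 * 1.307 = 2.5094 kg
Step 5: ED = E_pack / m_pack = 843.19 / 2.5094 = 336.0 Wh/kg

336.0 Wh/kg


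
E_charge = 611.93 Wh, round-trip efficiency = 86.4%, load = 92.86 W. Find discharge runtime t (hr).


Step 1: E_discharge = eta/100 * E_charge = 86.4/100 * 611.93 = 528.71 Wh
Step 2: t = E_discharge / P = 528.71 / 92.86 = 5.694 hr

5.694 hr


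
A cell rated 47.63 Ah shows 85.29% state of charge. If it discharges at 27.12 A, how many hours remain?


Step 1: remaining = SOC/100 * C_total = 85.29/100 * 47.63 = 40.624 Ah
Step 2: t = remaining / I = 40.624 / 27.12 = 1.498 hr

1.498 hr


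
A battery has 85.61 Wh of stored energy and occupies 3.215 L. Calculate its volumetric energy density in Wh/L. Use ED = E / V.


ED = E / V = 85.61 / 3.215 = 26.63 Wh/L

26.63 Wh/L


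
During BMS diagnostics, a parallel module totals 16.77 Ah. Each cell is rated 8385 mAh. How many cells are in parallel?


Convert: C_cell = 8385 mAh = 8.385 Ah
n = C_total / C_cell = 16.77 / 8.385 = 2

2


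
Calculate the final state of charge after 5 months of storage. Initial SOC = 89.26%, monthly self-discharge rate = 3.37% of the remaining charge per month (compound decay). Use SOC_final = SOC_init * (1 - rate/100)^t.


decay = (1 - 3.37/100)^5 = 0.84248
SOC_final = 89.26 * 0.84248 = 75.20%

75.20%


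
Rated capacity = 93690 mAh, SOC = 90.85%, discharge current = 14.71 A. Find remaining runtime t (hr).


Convert: C_total = 93690 mAh = 93.69 Ah
Step 1: remaining = SOC/100 * C_total = 90.85/100 * 93.69 = 85.117 Ah
Step 2: t = remaining / I = 85.117 / 14.71 = 5.786 hr

5.786 hr


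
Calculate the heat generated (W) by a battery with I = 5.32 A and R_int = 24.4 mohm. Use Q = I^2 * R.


Convert: R = 24.4 mohm = 0.0244 ohm
Q = I^2 * R = 5.32^2 * 0.0244 = 0.6906 W

0.6906 W


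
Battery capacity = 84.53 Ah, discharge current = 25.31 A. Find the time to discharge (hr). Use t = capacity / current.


Runtime = 84.53 Ah / 25.31 A = 3.340 hr

3.340 hr


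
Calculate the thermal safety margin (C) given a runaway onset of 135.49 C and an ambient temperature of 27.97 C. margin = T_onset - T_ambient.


Safety margin = 135.49 C - 27.97 C = 107.52 C

107.52 C


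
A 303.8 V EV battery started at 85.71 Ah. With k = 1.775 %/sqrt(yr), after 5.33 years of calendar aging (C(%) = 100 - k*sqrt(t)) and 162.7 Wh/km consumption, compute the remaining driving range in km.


Step 1: capacity retention = 100 - 1.775 * sqrt(5.33) = 100 - 1.775 * 2.3087 = 95.902%
Step 2: C_now = 85.71 * 95.902/100 = 82.198 Ah
Step 3: E_pack = V * C_now = 303.8 * 82.198 = 24972 Wh
Step 4: range = E_pack / consumption = 24972 / 162.7 = 153.5 km

153.5 km


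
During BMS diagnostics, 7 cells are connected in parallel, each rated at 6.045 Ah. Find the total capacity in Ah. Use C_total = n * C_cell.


Parallel capacities add: 7 * 6.045 Ah = 42.315 Ah

42.315 Ah


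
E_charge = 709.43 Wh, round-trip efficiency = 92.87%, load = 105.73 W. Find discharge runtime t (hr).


Step 1: E_discharge = eta/100 * E_charge = 92.87/100 * 709.43 = 658.85 Wh
Step 2: t = E_discharge / P = 658.85 / 105.73 = 6.231 hr

6.231 hr


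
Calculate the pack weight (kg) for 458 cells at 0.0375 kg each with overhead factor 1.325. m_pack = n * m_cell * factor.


m_pack = n * m_cell * overhead = 458 * 0.0375 * 1.325 = 22.76 kg

22.76 kg


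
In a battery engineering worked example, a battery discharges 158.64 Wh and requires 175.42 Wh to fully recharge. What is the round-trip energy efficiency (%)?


Round-trip efficiency = 158.64/175.42 * 100% = 90.43%

90.43%


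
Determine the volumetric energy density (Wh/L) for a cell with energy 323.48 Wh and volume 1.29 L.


Volumetric ED = 323.48 Wh / 1.29 L = 250.8 Wh/L

250.8 Wh/L


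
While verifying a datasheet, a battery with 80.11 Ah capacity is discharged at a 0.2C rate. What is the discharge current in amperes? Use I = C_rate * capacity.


At 0.2C: I = 0.2 * 80.11 Ah = 16.022 A

16.022 A


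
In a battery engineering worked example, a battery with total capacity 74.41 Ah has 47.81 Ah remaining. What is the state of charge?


SOC% = 47.81 / 74.41 * 100 = 64.25%

64.25%


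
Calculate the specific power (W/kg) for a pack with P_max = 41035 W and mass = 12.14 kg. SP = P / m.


SP = P / m = 41035 / 12.14 = 3380 W/kg

3380 W/kg


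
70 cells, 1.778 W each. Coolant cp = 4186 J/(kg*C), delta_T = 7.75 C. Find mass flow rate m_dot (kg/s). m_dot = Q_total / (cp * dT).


Q_total = 70 * 1.778 = 124.46 W
m_dot = Q_total / (cp * dT) = 124.46 / (4186 * 7.75) = 0.003836 kg/s

0.003836 kg/s


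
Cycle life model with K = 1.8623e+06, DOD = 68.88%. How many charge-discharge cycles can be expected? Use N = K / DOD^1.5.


Step 1: DOD^1.5 = 68.88^1.5 = 571.66
Step 2: N = 1.8623e+06 / 571.66 = 3258 cycles

3258 cycles


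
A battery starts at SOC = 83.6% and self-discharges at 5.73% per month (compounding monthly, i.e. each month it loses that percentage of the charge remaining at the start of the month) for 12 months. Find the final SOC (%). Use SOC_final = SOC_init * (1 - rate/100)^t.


Monthly retention factor = 1 - 5.73/100 = 0.9427
Over 12 months: factor^12 = 0.49259
SOC_final = 83.6 * 0.49259 = 41.18%

41.18%


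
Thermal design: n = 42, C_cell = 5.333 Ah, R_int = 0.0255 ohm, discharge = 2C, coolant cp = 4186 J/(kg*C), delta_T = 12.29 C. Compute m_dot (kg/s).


Step 1: I = 2 * 5.333 = 10.666 A
Step 2: Q_cell = I^2 * R = 10.666^2 * 0.0255 = 2.901 W
Step 3: Q_total = 42 * 2.901 = 121.84 W
Step 4: m_dot = Q_total / (cp * dT) = 121.84 / (4186 * 12.29) = 0.002368 kg/s

0.002368 kg/s


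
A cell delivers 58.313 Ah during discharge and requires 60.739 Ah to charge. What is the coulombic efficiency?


Coulombic efficiency = 58.313/60.739 * 100% = 96.01%

96.01%


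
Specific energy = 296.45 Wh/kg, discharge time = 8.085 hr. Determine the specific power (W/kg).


Specific power = 296.45 Wh/kg / 8.085 hr = 36.67 W/kg

36.67 W/kg


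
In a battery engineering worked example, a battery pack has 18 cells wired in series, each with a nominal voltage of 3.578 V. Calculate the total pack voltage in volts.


With 18 cells in series at 3.578 V each, V_pack = 64.404 V

64.404 V


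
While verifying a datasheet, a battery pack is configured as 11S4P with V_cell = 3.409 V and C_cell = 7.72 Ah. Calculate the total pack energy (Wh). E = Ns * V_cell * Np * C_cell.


E = Ns * Vcell * Np * Ccell = 11 * 3.409 * 4 * 7.72 = 1158 Wh

1158 Wh


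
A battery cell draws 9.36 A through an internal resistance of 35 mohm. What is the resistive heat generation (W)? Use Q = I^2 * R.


Convert: R = 35 mohm = 0.035 ohm
I^2 = 87.61
Q = 87.61 * 0.035 = 3.066 W

3.066 W


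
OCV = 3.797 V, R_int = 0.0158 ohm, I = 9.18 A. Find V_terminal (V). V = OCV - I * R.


V = OCV - I*R = 3.797 - 9.18 * 0.0158 = 3.652 V

3.652 V


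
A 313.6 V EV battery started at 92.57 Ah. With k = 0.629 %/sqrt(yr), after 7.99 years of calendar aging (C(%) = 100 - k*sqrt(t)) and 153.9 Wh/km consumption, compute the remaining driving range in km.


Step 1: capacity retention = 100 - 0.629 * sqrt(7.99) = 100 - 0.629 * 2.8267 = 98.222%
Step 2: C_now = 92.57 * 98.222/100 = 90.924 Ah
Step 3: E_pack = V * C_now = 313.6 * 90.924 = 28514 Wh
Step 4: range = E_pack / consumption = 28514 / 153.9 = 185.3 km

185.3 km


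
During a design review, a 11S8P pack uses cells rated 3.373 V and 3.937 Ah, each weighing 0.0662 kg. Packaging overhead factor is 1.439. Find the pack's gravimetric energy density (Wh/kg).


Step 1: V_pack = 11 * 3.373 = 37.103 V
Step 2: C_pack = 8 * 3.937 = 31.496 Ah
Step 3: E_pack = V_pack * C_pack = 37.103 * 31.496 = 1168.6 Wh
Step 4: m_pack = 11 * 8 * 0.0662 * 1.439 = 8.383 kg
Step 5: ED = E_pack / m_pack = 1168.6 / 8.383 = 139.4 Wh/kg

139.4 Wh/kg


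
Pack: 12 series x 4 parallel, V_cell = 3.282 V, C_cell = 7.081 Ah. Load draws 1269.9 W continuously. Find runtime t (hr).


Step 1: E_pack = Ns * V_cell * Np * C_cell = 12 * 3.282 * 4 * 7.081 = 1115.5 Wh
Step 2: t = E_pack / P = 1115.5 / 1269.9 = 0.8784 hr

0.8784 hr


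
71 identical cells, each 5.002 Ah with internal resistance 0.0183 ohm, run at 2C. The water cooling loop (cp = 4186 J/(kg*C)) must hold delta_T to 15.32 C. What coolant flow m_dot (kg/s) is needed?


Step 1: I = 2 * 5.002 = 10.004 A
Step 2: Q_cell = I^2 * R = 10.004^2 * 0.0183 = 1.8315 W
Step 3: Q_total = 71 * 1.8315 = 130.04 W
Step 4: m_dot = Q_total / (cp * dT) = 130.04 / (4186 * 15.32) = 0.002028 kg/s

0.002028 kg/s


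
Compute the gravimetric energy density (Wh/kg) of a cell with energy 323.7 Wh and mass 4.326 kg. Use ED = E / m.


ED = E / m = 323.7 / 4.326 = 74.83 Wh/kg

74.83 Wh/kg


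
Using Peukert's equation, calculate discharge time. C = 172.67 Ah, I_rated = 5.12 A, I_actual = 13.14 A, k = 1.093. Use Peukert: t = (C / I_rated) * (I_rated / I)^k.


Step 1: t_rated = C / I_rated = 172.67 / 5.12 = 33.725 hr
Step 2: ratio = 5.12 / 13.14 = 0.38965
Step 3: ratio^k = 0.38965^1.093 = 0.35695
Step 4: t = t_rated * ratio^k = 33.725 * 0.35695 = 12.04 hr

12.04 hr


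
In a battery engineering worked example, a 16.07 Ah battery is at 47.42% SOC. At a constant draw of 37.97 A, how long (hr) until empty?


Step 1: remaining = SOC/100 * C_total = 47.42/100 * 16.07 = 7.6204 Ah
Step 2: t = remaining / I = 7.6204 / 37.97 = 0.2007 hr

0.2007 hr


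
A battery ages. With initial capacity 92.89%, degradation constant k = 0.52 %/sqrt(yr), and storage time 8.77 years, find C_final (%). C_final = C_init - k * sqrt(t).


sqrt(t) = sqrt(8.77) = 2.9614
C_final = 92.89 - 0.52 * 2.9614 = 91.35%

91.35%


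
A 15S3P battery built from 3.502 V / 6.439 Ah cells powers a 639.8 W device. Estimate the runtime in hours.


Step 1: E_pack = Ns * V_cell * Np * C_cell = 15 * 3.502 * 3 * 6.439 = 1014.7 Wh
Step 2: t = E_pack / P = 1014.7 / 639.8 = 1.586 hr

1.586 hr


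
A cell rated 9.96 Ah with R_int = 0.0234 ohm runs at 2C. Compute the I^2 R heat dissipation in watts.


Step 1: I = C_rate * capacity = 2 * 9.96 = 19.92 A
Step 2: Q = I^2 * R = 19.92^2 * 0.0234 = 396.81 * 0.0234 = 9.285 W

9.285 W


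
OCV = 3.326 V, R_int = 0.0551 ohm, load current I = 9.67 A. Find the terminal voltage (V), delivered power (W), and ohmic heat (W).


Step 1: V_terminal = OCV - I*R = 3.326 - 9.67 * 0.0551 = 2.7932 V
Step 2: P_out = V_terminal * I = 2.7932 * 9.67 = 27.01 W
Step 3: Q = I^2 * R = 9.67^2 * 0.0551 = 5.152 W

V=2.7932 V, P=27.01 W, Q=5.152 W


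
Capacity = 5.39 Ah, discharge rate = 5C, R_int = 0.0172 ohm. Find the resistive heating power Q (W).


Step 1: I = C_rate * capacity = 5 * 5.39 = 26.95 A
Step 2: Q = I^2 * R = 26.95^2 * 0.0172 = 726.3 * 0.0172 = 12.49 W

12.49 W


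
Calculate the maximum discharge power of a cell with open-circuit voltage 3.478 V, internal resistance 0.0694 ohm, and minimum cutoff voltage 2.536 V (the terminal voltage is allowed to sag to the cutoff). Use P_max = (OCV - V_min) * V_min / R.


P_max = (OCV - V_min) * V_min / R = (3.478 - 2.536) * 2.536 / 0.0694 = 0.942 * 2.536 / 0.0694 = 34.42 W

34.42 W


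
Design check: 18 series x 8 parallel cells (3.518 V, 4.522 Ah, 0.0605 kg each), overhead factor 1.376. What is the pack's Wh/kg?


Step 1: V_pack = 18 * 3.518 = 63.324 V
Step 2: C_pack = 8 * 4.522 = 36.176 Ah
Step 3: E_pack = V_pack * C_pack = 63.324 * 36.176 = 2290.8 Wh
Step 4: m_pack = 18 * 8 * 0.0605 * 1.376 = 11.988 kg
Step 5: ED = E_pack / m_pack = 2290.8 / 11.988 = 191.1 Wh/kg

191.1 Wh/kg


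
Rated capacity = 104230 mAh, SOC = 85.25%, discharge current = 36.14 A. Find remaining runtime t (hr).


Convert: C_total = 104230 mAh = 104.23 Ah
Step 1: remaining = SOC/100 * C_total = 85.25/100 * 104.23 = 88.856 Ah
Step 2: t = remaining / I = 88.856 / 36.14 = 2.459 hr

2.459 hr


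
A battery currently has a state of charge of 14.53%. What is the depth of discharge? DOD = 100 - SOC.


DOD = 100 - SOC = 100 - 14.53 = 85.47%

85.47%


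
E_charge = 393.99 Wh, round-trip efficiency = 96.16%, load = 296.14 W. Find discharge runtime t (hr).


Step 1: E_discharge = eta/100 * E_charge = 96.16/100 * 393.99 = 378.86 Wh
Step 2: t = E_discharge / P = 378.86 / 296.14 = 1.279 hr

1.279 hr


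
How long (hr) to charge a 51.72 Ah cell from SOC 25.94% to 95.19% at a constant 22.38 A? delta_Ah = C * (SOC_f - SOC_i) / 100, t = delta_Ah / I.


delta_Ah = 51.72 * (95.19 - 25.94) / 100 = 35.816 Ah
t = delta_Ah / I = 35.816 / 22.38 = 1.600 hr

1.600 hr


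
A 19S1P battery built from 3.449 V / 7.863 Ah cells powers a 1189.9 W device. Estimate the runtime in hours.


Step 1: E_pack = Ns * V_cell * Np * C_cell = 19 * 3.449 * 1 * 7.863 = 515.27 Wh
Step 2: t = E_pack / P = 515.27 / 1189.9 = 0.4330 hr

0.4330 hr


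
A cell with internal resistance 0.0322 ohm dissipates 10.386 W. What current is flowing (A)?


I = sqrt(Q / R) = sqrt(10.386 / 0.0322) = sqrt(322.55) = 17.96 A

17.96 A


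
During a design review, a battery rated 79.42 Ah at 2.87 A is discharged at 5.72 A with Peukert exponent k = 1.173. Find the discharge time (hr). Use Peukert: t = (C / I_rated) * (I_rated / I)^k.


t_rated = C / I_rated = 79.42 / 2.87 = 27.672 hr
(I_rated/I)^k = (0.50175)^1.173 = 0.44532
t = t_rated * (I_rated/I)^k = 27.672 * 0.44532 = 12.32 hr

12.32 hr


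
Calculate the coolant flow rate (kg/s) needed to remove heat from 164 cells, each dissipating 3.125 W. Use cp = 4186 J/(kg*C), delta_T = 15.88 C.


Step 1: Total heat Q = 164 * 3.125 W = 512.5 W
Step 2: denom = cp * dT = 4186 * 15.88 = 66474
Step 3: m_dot = 512.5 / 66474 = 0.007710 kg/s

0.007710 kg/s


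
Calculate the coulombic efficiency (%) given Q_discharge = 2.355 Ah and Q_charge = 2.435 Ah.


eta_c = Q_dis / Q_chg * 100 = 2.355 / 2.435 * 100 = 96.71%

96.71%


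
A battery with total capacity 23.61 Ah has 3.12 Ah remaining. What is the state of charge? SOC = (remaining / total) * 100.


SOC% = 3.12 / 23.61 * 100 = 13.21%

13.21%


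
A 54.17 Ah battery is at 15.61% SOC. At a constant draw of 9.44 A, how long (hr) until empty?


Step 1: remaining = SOC/100 * C_total = 15.61/100 * 54.17 = 8.4559 Ah
Step 2: t = remaining / I = 8.4559 / 9.44 = 0.8958 hr

0.8958 hr


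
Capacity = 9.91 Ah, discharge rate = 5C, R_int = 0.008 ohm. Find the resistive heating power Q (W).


Step 1: I = C_rate * capacity = 5 * 9.91 = 49.55 A
Step 2: Q = I^2 * R = 49.55^2 * 0.008 = 2455.2 * 0.008 = 19.64 W

19.64 W


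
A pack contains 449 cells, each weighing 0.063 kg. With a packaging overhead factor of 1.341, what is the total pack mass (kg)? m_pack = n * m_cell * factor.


m_pack = n * m_cell * overhead = 449 * 0.063 * 1.341 = 37.93 kg

37.93 kg


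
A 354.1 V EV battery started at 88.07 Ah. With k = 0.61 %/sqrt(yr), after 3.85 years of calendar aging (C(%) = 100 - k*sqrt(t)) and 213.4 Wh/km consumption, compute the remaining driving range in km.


Step 1: capacity retention = 100 - 0.61 * sqrt(3.85) = 100 - 0.61 * 1.9621 = 98.803%
Step 2: C_now = 88.07 * 98.803/100 = 87.016 Ah
Step 3: E_pack = V * C_now = 354.1 * 87.016 = 30812 Wh
Step 4: range = E_pack / consumption = 30812 / 213.4 = 144.4 km

144.4 km


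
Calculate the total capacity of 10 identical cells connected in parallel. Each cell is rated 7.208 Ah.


Parallel capacities add: 10 * 7.208 Ah = 72.08 Ah

72.08 Ah


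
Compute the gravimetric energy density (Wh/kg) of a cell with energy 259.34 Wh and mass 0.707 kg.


Specific energy = 259.34 Wh / 0.707 kg = 366.8 Wh/kg

366.8 Wh/kg
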